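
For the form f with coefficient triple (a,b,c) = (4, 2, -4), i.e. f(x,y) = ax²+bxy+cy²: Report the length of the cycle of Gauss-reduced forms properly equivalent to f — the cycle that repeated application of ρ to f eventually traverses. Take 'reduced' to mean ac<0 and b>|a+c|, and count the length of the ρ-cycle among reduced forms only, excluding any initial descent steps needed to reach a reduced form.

D = 68, ⌊√D⌋ = 8
river: ρ → (-4,6,2)
river: ρ → (2,6,-4)
river: ρ → (-4,2,4)
river: ρ → (4,6,-2)
river: ρ → (-2,6,4)
river: ρ → (4,2,-4)
ρ-cycle length = 6 (tail of 0 descent steps not counted)

6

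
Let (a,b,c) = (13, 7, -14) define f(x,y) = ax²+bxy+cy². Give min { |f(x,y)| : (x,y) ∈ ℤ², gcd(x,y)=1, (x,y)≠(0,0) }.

river: ρ → (-14,21,6)
river: ρ → (6,27,-2)
river: ρ → (-2,25,19)
river: ρ → (19,13,-8)
river: ρ → (-8,19,13)
river: ρ → (13,7,-14)
closes: descent 0, river 6
min |a| on river = 2

2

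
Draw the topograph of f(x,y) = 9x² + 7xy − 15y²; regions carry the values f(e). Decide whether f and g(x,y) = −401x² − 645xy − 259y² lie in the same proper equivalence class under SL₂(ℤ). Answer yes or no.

D₁ = 589, D₂ = 589
river cycle of f (length 16): (-15, 23, 1), (1, 23, -15), (-15, 7, 9), (9, 11, -13), (-13, 15, 7), (7, 13, -15), (-15, 17, 5), (5, 23, -3), (-3, 19, 19), (19, 19, -3), … (6 more)
river cycle of g (length 16): (-15, 23, 1), (1, 23, -15), (-15, 7, 9), (9, 11, -13), (-13, 15, 7), (7, 13, -15), (-15, 17, 5), (5, 23, -3), (-3, 19, 19), (19, 19, -3), … (6 more)
cycles coincide ⇒ equivalent

yes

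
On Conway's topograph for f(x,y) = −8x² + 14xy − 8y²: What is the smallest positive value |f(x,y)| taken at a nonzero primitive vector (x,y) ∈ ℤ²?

translate: b→2 (≡-14 mod 16), so (8,-14,8)→(8,2,2)
flip: (8,2,2)→(2,-2,8)
translate: b→2 (≡-2 mod 4), so (2,-2,8)→(2,2,8)
reduced (well bottom): (2,2,8) with a≤c, −a<b≤a
well minimum |f| = |-2| = 2 (negative-definite)

2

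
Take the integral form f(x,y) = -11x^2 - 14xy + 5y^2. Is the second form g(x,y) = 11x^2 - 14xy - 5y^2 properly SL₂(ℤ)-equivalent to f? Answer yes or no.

D₁ = 416, D₂ = 416
river cycle of f (length 6): (5, 14, -11), (-11, 8, 8), (8, 8, -11), (-11, 14, 5), (5, 16, -8), (-8, 16, 5)
river cycle of g (length 6): (-5, 14, 11), (11, 8, -8), (-8, 8, 11), (11, 14, -5), (-5, 16, 8), (8, 16, -5)
cycles differ ⇒ inequivalent

no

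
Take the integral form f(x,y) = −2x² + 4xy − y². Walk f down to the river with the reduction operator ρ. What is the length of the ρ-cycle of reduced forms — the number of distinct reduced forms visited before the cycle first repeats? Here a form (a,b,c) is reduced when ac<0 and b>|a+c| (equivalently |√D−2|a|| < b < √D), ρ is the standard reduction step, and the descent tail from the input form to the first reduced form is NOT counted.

D = 8, ⌊√D⌋ = 2
descent: ρ → (-1,2,1)  [lands on river]
river: ρ → (1,2,-1)
ρ-cycle length = 2 (tail of 1 descent step not counted)

2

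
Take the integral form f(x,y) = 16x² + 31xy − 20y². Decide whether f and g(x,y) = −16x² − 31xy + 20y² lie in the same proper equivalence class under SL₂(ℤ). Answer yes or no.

D₁ = 2241, D₂ = 2241
river cycle of f (length 14): (-20, 9, 27), (27, 45, -2), (-2, 47, 4), (4, 41, -35), (-35, 29, 10), (10, 31, -32), (-32, 33, 9), (9, 39, -20), (-20, 41, 7), (7, 43, -14), … (4 more)
river cycle of g (length 14): (20, 31, -16), (-16, 33, 18), (18, 39, -10), (-10, 41, 14), (14, 43, -7), (-7, 41, 20), (20, 39, -9), (-9, 33, 32), (32, 31, -10), (-10, 29, 35), … (4 more)
cycles differ ⇒ inequivalent

no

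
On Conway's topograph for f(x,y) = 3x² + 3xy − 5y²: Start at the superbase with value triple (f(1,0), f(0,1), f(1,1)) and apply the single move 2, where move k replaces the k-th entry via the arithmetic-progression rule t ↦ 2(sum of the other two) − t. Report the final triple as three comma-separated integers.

start (3,-5,1) = (f(1,0),f(0,1),f(1,1))
replace slot 2: 2·(3+1) − (-5) = 13 → (3,13,1)

3,13,1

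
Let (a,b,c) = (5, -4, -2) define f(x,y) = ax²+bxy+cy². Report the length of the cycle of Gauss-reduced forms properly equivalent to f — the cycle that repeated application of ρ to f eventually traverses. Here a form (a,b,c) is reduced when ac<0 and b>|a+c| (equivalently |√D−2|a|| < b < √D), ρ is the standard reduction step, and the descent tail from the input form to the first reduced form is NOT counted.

D = 56, ⌊√D⌋ = 7
descent: ρ → (-2,4,5)  [lands on river]
river: ρ → (5,6,-1)
river: ρ → (-1,6,5)
river: ρ → (5,4,-2)
ρ-cycle length = 4 (tail of 1 descent step not counted)

4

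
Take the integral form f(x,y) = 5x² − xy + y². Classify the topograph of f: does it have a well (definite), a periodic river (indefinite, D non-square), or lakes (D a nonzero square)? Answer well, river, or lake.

D = b²−4ac = (-1)² − 4·5·1 = -19
D < 0 ⇒ definite ⇒ every region one sign ⇒ single well

well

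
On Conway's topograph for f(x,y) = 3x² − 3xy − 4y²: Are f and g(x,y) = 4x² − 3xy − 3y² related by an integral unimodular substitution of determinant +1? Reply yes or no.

D₁ = 57, D₂ = 57
river cycle of f (length 6): (-4, 3, 3), (3, 3, -4), (-4, 5, 2), (2, 7, -1), (-1, 7, 2), (2, 5, -4)
river cycle of g (length 6): (-3, 3, 4), (4, 5, -2), (-2, 7, 1), (1, 7, -2), (-2, 5, 4), (4, 3, -3)
cycles differ ⇒ inequivalent

no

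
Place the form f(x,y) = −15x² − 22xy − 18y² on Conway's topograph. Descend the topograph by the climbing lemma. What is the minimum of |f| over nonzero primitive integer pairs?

translate: b→-8 (≡22 mod 30), so (15,22,18)→(15,-8,11)
flip: (15,-8,11)→(11,8,15)
reduced (well bottom): (11,8,15) with a≤c, −a<b≤a
well minimum |f| = |-11| = 11 (negative-definite)

11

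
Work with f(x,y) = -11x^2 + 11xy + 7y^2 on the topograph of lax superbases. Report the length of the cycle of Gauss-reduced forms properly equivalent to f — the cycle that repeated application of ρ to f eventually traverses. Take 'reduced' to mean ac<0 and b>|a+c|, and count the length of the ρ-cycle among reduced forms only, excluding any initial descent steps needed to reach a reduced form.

D = 429, ⌊√D⌋ = 20
river: ρ → (7,17,-5)
river: ρ → (-5,13,13)
river: ρ → (13,13,-5)
river: ρ → (-5,17,7)
river: ρ → (7,11,-11)
river: ρ → (-11,11,7)
ρ-cycle length = 6 (tail of 0 descent steps not counted)

6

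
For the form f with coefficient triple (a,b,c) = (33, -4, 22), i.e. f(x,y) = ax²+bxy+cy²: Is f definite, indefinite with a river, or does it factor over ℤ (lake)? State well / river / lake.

D = b²−4ac = (-4)² − 4·33·22 = -2888
D < 0 ⇒ definite ⇒ every region one sign ⇒ single well

well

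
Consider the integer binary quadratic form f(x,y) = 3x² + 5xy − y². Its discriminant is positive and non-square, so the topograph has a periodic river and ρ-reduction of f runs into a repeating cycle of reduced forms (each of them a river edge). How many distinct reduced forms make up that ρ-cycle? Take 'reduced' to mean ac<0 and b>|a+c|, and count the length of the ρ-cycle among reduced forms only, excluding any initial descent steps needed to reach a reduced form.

D = 37, ⌊√D⌋ = 6
river: ρ → (-1,5,3)
river: ρ → (3,1,-3)
river: ρ → (-3,5,1)
river: ρ → (1,5,-3)
river: ρ → (-3,1,3)
river: ρ → (3,5,-1)
ρ-cycle length = 6 (tail of 0 descent steps not counted)

6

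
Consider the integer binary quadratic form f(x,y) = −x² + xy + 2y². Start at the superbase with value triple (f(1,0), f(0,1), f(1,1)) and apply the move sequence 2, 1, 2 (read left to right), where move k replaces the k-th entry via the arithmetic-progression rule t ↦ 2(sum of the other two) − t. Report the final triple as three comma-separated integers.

start (-1,2,2) = (f(1,0),f(0,1),f(1,1))
replace slot 2: 2·((-1)+2) − 2 = 0 → (-1,0,2)
replace slot 1: 2·(0+2) − (-1) = 5 → (5,0,2)
replace slot 2: 2·(5+2) − 0 = 14 → (5,14,2)

5,14,2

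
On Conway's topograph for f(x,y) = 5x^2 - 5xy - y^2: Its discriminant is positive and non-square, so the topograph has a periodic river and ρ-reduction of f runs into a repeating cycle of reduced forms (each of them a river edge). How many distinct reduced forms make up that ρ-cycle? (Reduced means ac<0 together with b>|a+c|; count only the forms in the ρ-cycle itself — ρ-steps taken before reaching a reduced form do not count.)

D = 45, ⌊√D⌋ = 6
descent: ρ → (-1,5,5)  [lands on river]
river: ρ → (5,5,-1)
ρ-cycle length = 2 (tail of 1 descent step not counted)

2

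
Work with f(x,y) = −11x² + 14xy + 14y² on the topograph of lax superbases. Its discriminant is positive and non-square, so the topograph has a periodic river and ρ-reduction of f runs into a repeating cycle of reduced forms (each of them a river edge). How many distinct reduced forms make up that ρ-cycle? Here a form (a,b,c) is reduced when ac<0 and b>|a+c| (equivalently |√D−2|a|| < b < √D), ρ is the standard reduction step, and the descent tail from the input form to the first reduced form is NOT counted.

D = 812, ⌊√D⌋ = 28
river: ρ → (14,14,-11)
river: ρ → (-11,8,17)
river: ρ → (17,26,-2)
river: ρ → (-2,26,17)
river: ρ → (17,8,-11)
river: ρ → (-11,14,14)
ρ-cycle length = 6 (tail of 0 descent steps not counted)

6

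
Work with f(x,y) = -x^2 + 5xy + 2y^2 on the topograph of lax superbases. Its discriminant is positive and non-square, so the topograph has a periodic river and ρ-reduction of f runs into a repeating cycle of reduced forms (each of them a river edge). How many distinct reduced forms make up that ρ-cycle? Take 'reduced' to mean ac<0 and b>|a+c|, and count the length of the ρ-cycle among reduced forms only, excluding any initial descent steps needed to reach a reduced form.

D = 33, ⌊√D⌋ = 5
river: ρ → (2,3,-3)
river: ρ → (-3,3,2)
river: ρ → (2,5,-1)
river: ρ → (-1,5,2)
ρ-cycle length = 4 (tail of 0 descent steps not counted)

4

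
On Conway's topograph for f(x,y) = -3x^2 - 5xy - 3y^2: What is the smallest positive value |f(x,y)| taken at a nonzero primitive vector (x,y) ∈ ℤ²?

translate: b→-1 (≡5 mod 6), so (3,5,3)→(3,-1,1)
flip: (3,-1,1)→(1,1,3)
reduced (well bottom): (1,1,3) with a≤c, −a<b≤a
well minimum |f| = |-1| = 1 (negative-definite)

1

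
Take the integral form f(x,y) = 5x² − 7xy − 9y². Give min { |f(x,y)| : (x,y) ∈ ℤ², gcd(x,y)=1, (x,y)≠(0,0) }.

descent: ρ → (-9,7,5)  [lands on river]
river: ρ → (5,13,-3)
river: ρ → (-3,11,9)
river: ρ → (9,7,-5)
river: ρ → (-5,13,3)
river: ρ → (3,11,-9)
closes: descent 1, river 6
min |a| on river = 3

3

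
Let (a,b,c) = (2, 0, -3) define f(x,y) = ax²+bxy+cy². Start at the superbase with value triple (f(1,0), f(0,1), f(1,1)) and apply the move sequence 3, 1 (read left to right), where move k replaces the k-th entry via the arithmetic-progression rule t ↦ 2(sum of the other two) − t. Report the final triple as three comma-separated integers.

start (2,-3,-1) = (f(1,0),f(0,1),f(1,1))
replace slot 3: 2·(2+(-3)) − (-1) = -1 → (2,-3,-1)
replace slot 1: 2·((-3)+(-1)) − 2 = -10 → (-10,-3,-1)

-10,-3,-1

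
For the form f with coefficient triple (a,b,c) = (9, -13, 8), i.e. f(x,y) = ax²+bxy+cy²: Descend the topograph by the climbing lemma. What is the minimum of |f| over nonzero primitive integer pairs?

translate: b→5 (≡-13 mod 18), so (9,-13,8)→(9,5,4)
flip: (9,5,4)→(4,-5,9)
translate: b→3 (≡-5 mod 8), so (4,-5,9)→(4,3,8)
reduced (well bottom): (4,3,8) with a≤c, −a<b≤a
well minimum = a = 4

4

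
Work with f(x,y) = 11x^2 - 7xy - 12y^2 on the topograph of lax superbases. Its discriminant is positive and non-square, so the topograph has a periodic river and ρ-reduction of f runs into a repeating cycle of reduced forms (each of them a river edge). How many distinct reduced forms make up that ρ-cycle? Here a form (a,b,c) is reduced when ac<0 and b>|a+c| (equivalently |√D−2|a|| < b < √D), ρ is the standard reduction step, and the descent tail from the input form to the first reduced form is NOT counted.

D = 577, ⌊√D⌋ = 24
descent: ρ → (-12,7,11)  [lands on river]
river: ρ → (11,15,-8)
river: ρ → (-8,17,9)
river: ρ → (9,19,-6)
river: ρ → (-6,17,12)
river: ρ → (12,7,-11)
river: ρ → (-11,15,8)
river: ρ → (8,17,-9)
river: ρ → (-9,19,6)
river: ρ → (6,17,-12)
ρ-cycle length = 10 (tail of 1 descent step not counted)

10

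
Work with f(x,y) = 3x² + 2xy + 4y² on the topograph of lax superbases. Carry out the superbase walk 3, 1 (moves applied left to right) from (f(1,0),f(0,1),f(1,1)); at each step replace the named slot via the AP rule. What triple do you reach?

start (3,4,9) = (f(1,0),f(0,1),f(1,1))
replace slot 3: 2·(3+4) − 9 = 5 → (3,4,5)
replace slot 1: 2·(4+5) − 3 = 15 → (15,4,5)

15,4,5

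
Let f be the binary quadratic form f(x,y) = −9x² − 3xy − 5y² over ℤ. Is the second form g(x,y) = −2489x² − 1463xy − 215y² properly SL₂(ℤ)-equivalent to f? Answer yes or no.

D₁ = -171, D₂ = -171
f is negative-definite; reduce −f:
−f: flip: (9,3,5)→(5,-3,9)
−f: reduced (well bottom): (5,-3,9) with a≤c, −a<b≤a
flip sign back: reduced form of f is (-5,3,-9)
g is negative-definite; reduce −g:
−g: flip: (2489,1463,215)→(215,-1463,2489)
−g: translate: b→-173 (≡-1463 mod 430), so (215,-1463,2489)→(215,-173,35)
−g: flip: (215,-173,35)→(35,173,215)
−g: translate: b→33 (≡173 mod 70), so (35,173,215)→(35,33,9)
−g: flip: (35,33,9)→(9,-33,35)
−g: translate: b→3 (≡-33 mod 18), so (9,-33,35)→(9,3,5)
−g: flip: (9,3,5)→(5,-3,9)
−g: reduced (well bottom): (5,-3,9) with a≤c, −a<b≤a
flip sign back: reduced form of g is (-5,3,-9)
reduced forms (-5, 3, -9) vs (-5, 3, -9) ⇒ equivalent

yes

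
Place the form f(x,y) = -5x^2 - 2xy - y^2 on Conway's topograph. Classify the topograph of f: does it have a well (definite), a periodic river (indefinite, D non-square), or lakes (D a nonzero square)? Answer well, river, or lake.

D = b²−4ac = (-2)² − 4·(-5)·(-1) = -16
D < 0 ⇒ definite ⇒ every region one sign ⇒ single well

well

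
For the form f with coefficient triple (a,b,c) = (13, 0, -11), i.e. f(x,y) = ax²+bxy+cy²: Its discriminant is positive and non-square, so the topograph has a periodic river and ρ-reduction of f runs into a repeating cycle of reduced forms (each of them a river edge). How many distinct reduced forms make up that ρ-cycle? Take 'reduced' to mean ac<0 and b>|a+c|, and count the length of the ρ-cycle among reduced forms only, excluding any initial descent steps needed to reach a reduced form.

D = 572, ⌊√D⌋ = 23
descent: ρ → (-11,22,2)  [lands on river]
river: ρ → (2,22,-11)
ρ-cycle length = 2 (tail of 1 descent step not counted)

2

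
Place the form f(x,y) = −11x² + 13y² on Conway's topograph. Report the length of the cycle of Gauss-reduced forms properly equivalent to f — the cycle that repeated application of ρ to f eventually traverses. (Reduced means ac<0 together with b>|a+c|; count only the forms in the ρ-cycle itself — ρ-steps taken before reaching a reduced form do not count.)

D = 572, ⌊√D⌋ = 23
descent: ρ → (13,0,-11)
descent: ρ → (-11,22,2)  [lands on river]
river: ρ → (2,22,-11)
ρ-cycle length = 2 (tail of 2 descent steps not counted)

2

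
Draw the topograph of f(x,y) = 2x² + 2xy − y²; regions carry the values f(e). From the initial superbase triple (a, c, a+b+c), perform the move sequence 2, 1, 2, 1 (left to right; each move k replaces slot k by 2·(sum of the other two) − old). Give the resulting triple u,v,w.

start (2,-1,3) = (f(1,0),f(0,1),f(1,1))
replace slot 2: 2·(2+3) − (-1) = 11 → (2,11,3)
replace slot 1: 2·(11+3) − 2 = 26 → (26,11,3)
replace slot 2: 2·(26+3) − 11 = 47 → (26,47,3)
replace slot 1: 2·(47+3) − 26 = 74 → (74,47,3)

74,47,3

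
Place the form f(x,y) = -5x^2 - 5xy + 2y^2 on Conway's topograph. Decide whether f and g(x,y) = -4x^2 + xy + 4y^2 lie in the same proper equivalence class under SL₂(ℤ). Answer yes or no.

D₁ = 65, D₂ = 65
river cycle of f (length 6): (2, 5, -5), (-5, 5, 2), (2, 7, -2), (-2, 5, 5), (5, 5, -2), (-2, 7, 2)
river cycle of g (length 6): (4, 7, -1), (-1, 7, 4), (4, 1, -4), (-4, 7, 1), (1, 7, -4), (-4, 1, 4)
cycles differ ⇒ inequivalent

no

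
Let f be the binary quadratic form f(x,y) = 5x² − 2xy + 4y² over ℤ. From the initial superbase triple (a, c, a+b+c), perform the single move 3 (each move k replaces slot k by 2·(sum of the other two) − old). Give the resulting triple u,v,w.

start (5,4,7) = (f(1,0),f(0,1),f(1,1))
replace slot 3: 2·(5+4) − 7 = 11 → (5,4,11)

5,4,11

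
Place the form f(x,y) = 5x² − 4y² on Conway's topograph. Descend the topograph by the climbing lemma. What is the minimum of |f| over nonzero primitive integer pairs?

descent: ρ → (-4,8,1)  [lands on river]
river: ρ → (1,8,-4)
closes: descent 1, river 2
min |a| on river = 1

1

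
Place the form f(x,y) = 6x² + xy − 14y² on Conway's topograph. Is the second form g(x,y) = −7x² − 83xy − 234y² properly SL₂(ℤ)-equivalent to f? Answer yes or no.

D₁ = 337, D₂ = 337
river cycle of f (length 42): (6, 13, -7), (-7, 15, 4), (4, 17, -3), (-3, 13, 14), (14, 15, -2), (-2, 17, 6), (6, 7, -12), (-12, 17, 1), (1, 17, -12), (-12, 7, 6), … (32 more)
river cycle of g (length 42): (-7, 15, 4), (4, 17, -3), (-3, 13, 14), (14, 15, -2), (-2, 17, 6), (6, 7, -12), (-12, 17, 1), (1, 17, -12), (-12, 7, 6), (6, 17, -2), … (32 more)
cycles coincide ⇒ equivalent

yes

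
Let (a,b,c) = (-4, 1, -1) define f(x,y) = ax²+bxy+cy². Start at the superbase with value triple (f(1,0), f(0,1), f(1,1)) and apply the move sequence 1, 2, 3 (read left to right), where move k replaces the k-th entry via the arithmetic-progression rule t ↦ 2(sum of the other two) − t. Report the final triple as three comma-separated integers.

start (-4,-1,-4) = (f(1,0),f(0,1),f(1,1))
replace slot 1: 2·((-1)+(-4)) − (-4) = -6 → (-6,-1,-4)
replace slot 2: 2·((-6)+(-4)) − (-1) = -19 → (-6,-19,-4)
replace slot 3: 2·((-6)+(-19)) − (-4) = -46 → (-6,-19,-46)

-6,-19,-46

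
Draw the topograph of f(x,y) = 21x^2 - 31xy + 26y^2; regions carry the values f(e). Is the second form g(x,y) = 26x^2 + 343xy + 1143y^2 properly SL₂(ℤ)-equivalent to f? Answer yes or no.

D₁ = -1223, D₂ = -1223
f: translate: b→11 (≡-31 mod 42), so (21,-31,26)→(21,11,16)
f: flip: (21,11,16)→(16,-11,21)
f: reduced (well bottom): (16,-11,21) with a≤c, −a<b≤a
g: translate: b→-21 (≡343 mod 52), so (26,343,1143)→(26,-21,16)
g: flip: (26,-21,16)→(16,21,26)
g: translate: b→-11 (≡21 mod 32), so (16,21,26)→(16,-11,21)
g: reduced (well bottom): (16,-11,21) with a≤c, −a<b≤a
reduced forms (16, -11, 21) vs (16, -11, 21) ⇒ equivalent

yes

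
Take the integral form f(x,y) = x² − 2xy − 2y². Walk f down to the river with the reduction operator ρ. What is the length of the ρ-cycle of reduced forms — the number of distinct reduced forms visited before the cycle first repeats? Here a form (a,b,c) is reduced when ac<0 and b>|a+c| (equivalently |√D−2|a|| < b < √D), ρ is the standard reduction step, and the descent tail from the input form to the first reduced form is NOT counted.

D = 12, ⌊√D⌋ = 3
descent: ρ → (-2,2,1)  [lands on river]
river: ρ → (1,2,-2)
ρ-cycle length = 2 (tail of 1 descent step not counted)

2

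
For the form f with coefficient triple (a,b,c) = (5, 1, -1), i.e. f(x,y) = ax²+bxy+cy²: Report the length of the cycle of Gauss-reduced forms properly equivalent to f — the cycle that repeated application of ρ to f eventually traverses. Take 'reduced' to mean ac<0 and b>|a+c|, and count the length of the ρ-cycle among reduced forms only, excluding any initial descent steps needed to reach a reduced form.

D = 21, ⌊√D⌋ = 4
descent: ρ → (-1,3,3)  [lands on river]
river: ρ → (3,3,-1)
ρ-cycle length = 2 (tail of 1 descent step not counted)

2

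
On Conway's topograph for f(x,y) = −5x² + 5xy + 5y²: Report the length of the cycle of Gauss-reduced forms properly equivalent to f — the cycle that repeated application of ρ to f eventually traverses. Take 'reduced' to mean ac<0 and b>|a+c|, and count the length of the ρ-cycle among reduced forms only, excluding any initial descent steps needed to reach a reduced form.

D = 125, ⌊√D⌋ = 11
river: ρ → (5,5,-5)
river: ρ → (-5,5,5)
ρ-cycle length = 2 (tail of 0 descent steps not counted)

2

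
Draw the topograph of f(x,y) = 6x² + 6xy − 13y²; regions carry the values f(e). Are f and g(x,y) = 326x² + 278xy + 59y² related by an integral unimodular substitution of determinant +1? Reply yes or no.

D₁ = 348, D₂ = 348
river cycle of f (length 2): (6, 18, -1), (-1, 18, 6)
river cycle of g (length 2): (6, 18, -1), (-1, 18, 6)
cycles coincide ⇒ equivalent

yes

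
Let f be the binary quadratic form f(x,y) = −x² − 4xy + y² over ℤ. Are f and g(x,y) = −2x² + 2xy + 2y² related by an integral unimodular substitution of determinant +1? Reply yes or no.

D₁ = 20, D₂ = 20
river cycle of f (length 2): (1, 4, -1), (-1, 4, 1)
river cycle of g (length 2): (2, 2, -2), (-2, 2, 2)
cycles differ ⇒ inequivalent

no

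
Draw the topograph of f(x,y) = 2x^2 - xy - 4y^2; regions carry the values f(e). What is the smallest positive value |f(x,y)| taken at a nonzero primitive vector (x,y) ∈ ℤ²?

descent: ρ → (-4,1,2)
descent: ρ → (2,3,-3)  [lands on river]
river: ρ → (-3,3,2)
river: ρ → (2,5,-1)
river: ρ → (-1,5,2)
closes: descent 2, river 4
min |a| on river = 1

1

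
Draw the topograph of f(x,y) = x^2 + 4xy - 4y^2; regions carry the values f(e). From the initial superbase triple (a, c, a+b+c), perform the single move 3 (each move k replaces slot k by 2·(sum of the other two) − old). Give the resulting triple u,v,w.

start (1,-4,1) = (f(1,0),f(0,1),f(1,1))
replace slot 3: 2·(1+(-4)) − 1 = -7 → (1,-4,-7)

1,-4,-7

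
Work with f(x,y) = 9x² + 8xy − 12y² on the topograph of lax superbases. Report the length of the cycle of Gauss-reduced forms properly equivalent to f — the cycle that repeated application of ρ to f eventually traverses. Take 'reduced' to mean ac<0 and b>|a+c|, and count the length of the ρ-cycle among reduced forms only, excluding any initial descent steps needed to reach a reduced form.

D = 496, ⌊√D⌋ = 22
river: ρ → (-12,16,5)
river: ρ → (5,14,-15)
river: ρ → (-15,16,4)
river: ρ → (4,16,-15)
river: ρ → (-15,14,5)
river: ρ → (5,16,-12)
river: ρ → (-12,8,9)
river: ρ → (9,10,-11)
river: ρ → (-11,12,8)
river: ρ → (8,20,-3)
river: ρ → (-3,22,1)
river: ρ → (1,22,-3)
river: ρ → (-3,20,8)
river: ρ → (8,12,-11)
river: ρ → (-11,10,9)
river: ρ → (9,8,-12)
ρ-cycle length = 16 (tail of 0 descent steps not counted)

16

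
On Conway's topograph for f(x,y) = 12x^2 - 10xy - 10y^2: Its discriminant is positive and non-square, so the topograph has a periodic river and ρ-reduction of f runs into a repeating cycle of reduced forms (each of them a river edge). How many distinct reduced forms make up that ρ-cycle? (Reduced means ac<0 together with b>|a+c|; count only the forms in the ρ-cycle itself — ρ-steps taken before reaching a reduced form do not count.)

D = 580, ⌊√D⌋ = 24
descent: ρ → (-10,10,12)  [lands on river]
river: ρ → (12,14,-8)
river: ρ → (-8,18,8)
river: ρ → (8,14,-12)
river: ρ → (-12,10,10)
river: ρ → (10,10,-12)
river: ρ → (-12,14,8)
river: ρ → (8,18,-8)
river: ρ → (-8,14,12)
river: ρ → (12,10,-10)
ρ-cycle length = 10 (tail of 1 descent step not counted)

10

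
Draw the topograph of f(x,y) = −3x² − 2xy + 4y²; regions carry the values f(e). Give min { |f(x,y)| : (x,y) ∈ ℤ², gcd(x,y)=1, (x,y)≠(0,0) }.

descent: ρ → (4,2,-3)  [lands on river]
river: ρ → (-3,4,3)
river: ρ → (3,2,-4)
river: ρ → (-4,6,1)
river: ρ → (1,6,-4)
river: ρ → (-4,2,3)
river: ρ → (3,4,-3)
river: ρ → (-3,2,4)
river: ρ → (4,6,-1)
river: ρ → (-1,6,4)
closes: descent 1, river 10
min |a| on river = 1

1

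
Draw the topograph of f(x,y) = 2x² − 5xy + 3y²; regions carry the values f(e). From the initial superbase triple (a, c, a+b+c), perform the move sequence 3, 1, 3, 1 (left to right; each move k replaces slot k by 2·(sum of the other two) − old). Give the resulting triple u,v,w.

start (2,3,0) = (f(1,0),f(0,1),f(1,1))
replace slot 3: 2·(2+3) − 0 = 10 → (2,3,10)
replace slot 1: 2·(3+10) − 2 = 24 → (24,3,10)
replace slot 3: 2·(24+3) − 10 = 44 → (24,3,44)
replace slot 1: 2·(3+44) − 24 = 70 → (70,3,44)

70,3,44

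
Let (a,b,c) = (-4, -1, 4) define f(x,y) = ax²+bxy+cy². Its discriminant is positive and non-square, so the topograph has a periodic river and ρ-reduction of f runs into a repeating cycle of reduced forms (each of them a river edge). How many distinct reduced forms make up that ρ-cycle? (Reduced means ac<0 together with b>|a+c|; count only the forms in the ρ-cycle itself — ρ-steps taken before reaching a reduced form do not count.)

D = 65, ⌊√D⌋ = 8
descent: ρ → (4,1,-4)  [lands on river]
river: ρ → (-4,7,1)
river: ρ → (1,7,-4)
river: ρ → (-4,1,4)
river: ρ → (4,7,-1)
river: ρ → (-1,7,4)
ρ-cycle length = 6 (tail of 1 descent step not counted)

6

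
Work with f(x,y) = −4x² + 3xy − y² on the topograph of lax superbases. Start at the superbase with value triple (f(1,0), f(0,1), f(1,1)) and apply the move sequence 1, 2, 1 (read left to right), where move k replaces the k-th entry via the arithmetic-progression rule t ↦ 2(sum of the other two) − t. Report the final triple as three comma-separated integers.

start (-4,-1,-2) = (f(1,0),f(0,1),f(1,1))
replace slot 1: 2·((-1)+(-2)) − (-4) = -2 → (-2,-1,-2)
replace slot 2: 2·((-2)+(-2)) − (-1) = -7 → (-2,-7,-2)
replace slot 1: 2·((-7)+(-2)) − (-2) = -16 → (-16,-7,-2)

-16,-7,-2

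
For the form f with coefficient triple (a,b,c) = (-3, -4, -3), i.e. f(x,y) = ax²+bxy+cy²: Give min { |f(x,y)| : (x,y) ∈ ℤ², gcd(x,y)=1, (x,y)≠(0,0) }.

translate: b→-2 (≡4 mod 6), so (3,4,3)→(3,-2,2)
flip: (3,-2,2)→(2,2,3)
reduced (well bottom): (2,2,3) with a≤c, −a<b≤a
well minimum |f| = |-2| = 2 (negative-definite)

2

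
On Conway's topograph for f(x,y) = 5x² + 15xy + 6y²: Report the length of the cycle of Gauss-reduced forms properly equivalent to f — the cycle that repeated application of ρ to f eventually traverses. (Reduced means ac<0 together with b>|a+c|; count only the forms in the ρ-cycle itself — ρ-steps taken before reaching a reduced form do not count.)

D = 105, ⌊√D⌋ = 10
descent: ρ → (6,9,-1)  [lands on river]
river: ρ → (-1,9,6)
river: ρ → (6,3,-4)
river: ρ → (-4,5,5)
river: ρ → (5,5,-4)
river: ρ → (-4,3,6)
ρ-cycle length = 6 (tail of 1 descent step not counted)

6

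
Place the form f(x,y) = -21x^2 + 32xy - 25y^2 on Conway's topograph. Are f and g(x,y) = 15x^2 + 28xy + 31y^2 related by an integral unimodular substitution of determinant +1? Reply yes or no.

D₁ = -1076, D₂ = -1076
f is negative-definite; reduce −f:
−f: translate: b→10 (≡-32 mod 42), so (21,-32,25)→(21,10,14)
−f: flip: (21,10,14)→(14,-10,21)
−f: reduced (well bottom): (14,-10,21) with a≤c, −a<b≤a
flip sign back: reduced form of f is (-14,10,-21)
g: translate: b→-2 (≡28 mod 30), so (15,28,31)→(15,-2,18)
g: reduced (well bottom): (15,-2,18) with a≤c, −a<b≤a
reduced forms (-14, 10, -21) vs (15, -2, 18) ⇒ inequivalent

no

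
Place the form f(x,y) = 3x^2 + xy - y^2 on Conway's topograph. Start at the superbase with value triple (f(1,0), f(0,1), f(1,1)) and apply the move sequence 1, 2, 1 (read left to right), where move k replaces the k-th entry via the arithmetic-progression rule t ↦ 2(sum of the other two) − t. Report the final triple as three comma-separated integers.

start (3,-1,3) = (f(1,0),f(0,1),f(1,1))
replace slot 1: 2·((-1)+3) − 3 = 1 → (1,-1,3)
replace slot 2: 2·(1+3) − (-1) = 9 → (1,9,3)
replace slot 1: 2·(9+3) − 1 = 23 → (23,9,3)

23,9,3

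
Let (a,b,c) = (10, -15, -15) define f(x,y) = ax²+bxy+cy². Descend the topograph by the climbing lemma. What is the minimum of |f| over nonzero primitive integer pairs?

descent: ρ → (-15,15,10)  [lands on river]
river: ρ → (10,25,-5)
river: ρ → (-5,25,10)
river: ρ → (10,15,-15)
closes: descent 1, river 4
min |a| on river = 5

5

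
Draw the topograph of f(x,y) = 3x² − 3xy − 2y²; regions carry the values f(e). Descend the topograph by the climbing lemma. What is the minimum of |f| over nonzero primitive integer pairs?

descent: ρ → (-2,3,3)  [lands on river]
river: ρ → (3,3,-2)
river: ρ → (-2,5,1)
river: ρ → (1,5,-2)
closes: descent 1, river 4
min |a| on river = 1

1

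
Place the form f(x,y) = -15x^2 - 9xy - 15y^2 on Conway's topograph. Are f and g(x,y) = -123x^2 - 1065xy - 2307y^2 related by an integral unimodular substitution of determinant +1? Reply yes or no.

D₁ = -819, D₂ = -819
f is negative-definite; reduce −f:
−f: reduced (well bottom): (15,9,15) with a≤c, −a<b≤a
flip sign back: reduced form of f is (-15,-9,-15)
g is negative-definite; reduce −g:
−g: translate: b→81 (≡1065 mod 246), so (123,1065,2307)→(123,81,15)
−g: flip: (123,81,15)→(15,-81,123)
−g: translate: b→9 (≡-81 mod 30), so (15,-81,123)→(15,9,15)
−g: reduced (well bottom): (15,9,15) with a≤c, −a<b≤a
flip sign back: reduced form of g is (-15,-9,-15)
reduced forms (-15, -9, -15) vs (-15, -9, -15) ⇒ equivalent

yes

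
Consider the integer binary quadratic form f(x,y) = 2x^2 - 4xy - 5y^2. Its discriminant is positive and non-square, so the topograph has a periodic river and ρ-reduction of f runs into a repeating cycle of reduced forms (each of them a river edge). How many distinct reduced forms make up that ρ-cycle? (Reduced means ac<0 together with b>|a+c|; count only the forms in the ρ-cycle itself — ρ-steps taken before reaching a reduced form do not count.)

D = 56, ⌊√D⌋ = 7
descent: ρ → (-5,4,2)  [lands on river]
river: ρ → (2,4,-5)
river: ρ → (-5,6,1)
river: ρ → (1,6,-5)
ρ-cycle length = 4 (tail of 1 descent step not counted)

4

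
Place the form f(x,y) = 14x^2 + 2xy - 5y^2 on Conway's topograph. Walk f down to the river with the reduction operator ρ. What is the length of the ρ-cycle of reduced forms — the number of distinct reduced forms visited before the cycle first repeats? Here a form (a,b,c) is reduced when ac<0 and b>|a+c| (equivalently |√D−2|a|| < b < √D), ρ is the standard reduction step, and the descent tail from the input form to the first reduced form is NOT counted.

D = 284, ⌊√D⌋ = 16
descent: ρ → (-5,8,11)  [lands on river]
river: ρ → (11,14,-2)
river: ρ → (-2,14,11)
river: ρ → (11,8,-5)
river: ρ → (-5,12,7)
river: ρ → (7,16,-1)
river: ρ → (-1,16,7)
river: ρ → (7,12,-5)
ρ-cycle length = 8 (tail of 1 descent step not counted)

8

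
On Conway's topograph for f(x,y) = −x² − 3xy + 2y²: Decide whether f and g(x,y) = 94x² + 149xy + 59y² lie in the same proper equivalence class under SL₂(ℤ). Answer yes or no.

D₁ = 17, D₂ = 17
river cycle of f (length 6): (2, 3, -1), (-1, 3, 2), (2, 1, -2), (-2, 3, 1), (1, 3, -2), (-2, 1, 2)
river cycle of g (length 6): (-1, 3, 2), (2, 1, -2), (-2, 3, 1), (1, 3, -2), (-2, 1, 2), (2, 3, -1)
cycles coincide ⇒ equivalent

yes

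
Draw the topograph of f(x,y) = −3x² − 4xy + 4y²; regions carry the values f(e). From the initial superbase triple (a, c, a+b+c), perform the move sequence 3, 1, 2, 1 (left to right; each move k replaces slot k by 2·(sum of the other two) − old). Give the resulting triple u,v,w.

start (-3,4,-3) = (f(1,0),f(0,1),f(1,1))
replace slot 3: 2·((-3)+4) − (-3) = 5 → (-3,4,5)
replace slot 1: 2·(4+5) − (-3) = 21 → (21,4,5)
replace slot 2: 2·(21+5) − 4 = 48 → (21,48,5)
replace slot 1: 2·(48+5) − 21 = 85 → (85,48,5)

85,48,5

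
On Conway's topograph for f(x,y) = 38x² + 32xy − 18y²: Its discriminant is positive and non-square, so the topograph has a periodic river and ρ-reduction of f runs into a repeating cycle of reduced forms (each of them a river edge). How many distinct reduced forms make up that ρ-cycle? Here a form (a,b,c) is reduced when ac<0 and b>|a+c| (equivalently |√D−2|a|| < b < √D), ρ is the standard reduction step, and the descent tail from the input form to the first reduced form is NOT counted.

D = 3760, ⌊√D⌋ = 61
river: ρ → (-18,40,30)
river: ρ → (30,20,-28)
river: ρ → (-28,36,22)
river: ρ → (22,52,-12)
river: ρ → (-12,44,38)
river: ρ → (38,32,-18)
ρ-cycle length = 6 (tail of 0 descent steps not counted)

6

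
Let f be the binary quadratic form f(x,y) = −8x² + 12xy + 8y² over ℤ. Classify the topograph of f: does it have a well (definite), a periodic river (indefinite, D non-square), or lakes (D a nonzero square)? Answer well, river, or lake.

D = b²−4ac = 12² − 4·(-8)·8 = 400
D = 20² is a perfect square ⇒ form factors over ℤ ⇒ lakes

lake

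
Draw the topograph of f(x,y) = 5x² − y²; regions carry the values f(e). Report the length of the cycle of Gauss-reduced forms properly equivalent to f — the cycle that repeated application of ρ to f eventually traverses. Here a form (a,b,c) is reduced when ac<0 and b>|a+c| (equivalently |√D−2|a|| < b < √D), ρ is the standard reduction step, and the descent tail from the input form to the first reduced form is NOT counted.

D = 20, ⌊√D⌋ = 4
descent: ρ → (-1,4,1)  [lands on river]
river: ρ → (1,4,-1)
ρ-cycle length = 2 (tail of 1 descent step not counted)

2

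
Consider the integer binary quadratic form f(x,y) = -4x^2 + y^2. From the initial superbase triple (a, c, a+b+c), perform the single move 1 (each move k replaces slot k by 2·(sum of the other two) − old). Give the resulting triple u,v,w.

start (-4,1,-3) = (f(1,0),f(0,1),f(1,1))
replace slot 1: 2·(1+(-3)) − (-4) = 0 → (0,1,-3)

0,1,-3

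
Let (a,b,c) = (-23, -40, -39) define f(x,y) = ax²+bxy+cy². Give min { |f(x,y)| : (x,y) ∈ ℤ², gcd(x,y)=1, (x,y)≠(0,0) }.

translate: b→-6 (≡40 mod 46), so (23,40,39)→(23,-6,22)
flip: (23,-6,22)→(22,6,23)
reduced (well bottom): (22,6,23) with a≤c, −a<b≤a
well minimum |f| = |-22| = 22 (negative-definite)

22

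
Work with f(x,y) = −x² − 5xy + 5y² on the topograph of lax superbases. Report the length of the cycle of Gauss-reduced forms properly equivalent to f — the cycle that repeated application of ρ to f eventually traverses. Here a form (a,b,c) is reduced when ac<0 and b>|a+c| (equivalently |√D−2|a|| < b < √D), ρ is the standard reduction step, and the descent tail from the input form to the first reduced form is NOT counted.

D = 45, ⌊√D⌋ = 6
descent: ρ → (5,5,-1)  [lands on river]
river: ρ → (-1,5,5)
ρ-cycle length = 2 (tail of 1 descent step not counted)

2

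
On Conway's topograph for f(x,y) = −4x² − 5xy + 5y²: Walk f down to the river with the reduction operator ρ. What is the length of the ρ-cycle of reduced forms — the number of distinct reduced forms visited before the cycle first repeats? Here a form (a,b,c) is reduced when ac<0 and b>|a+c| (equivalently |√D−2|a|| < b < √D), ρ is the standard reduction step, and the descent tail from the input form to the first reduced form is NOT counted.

D = 105, ⌊√D⌋ = 10
descent: ρ → (5,5,-4)  [lands on river]
river: ρ → (-4,3,6)
river: ρ → (6,9,-1)
river: ρ → (-1,9,6)
river: ρ → (6,3,-4)
river: ρ → (-4,5,5)
ρ-cycle length = 6 (tail of 1 descent step not counted)

6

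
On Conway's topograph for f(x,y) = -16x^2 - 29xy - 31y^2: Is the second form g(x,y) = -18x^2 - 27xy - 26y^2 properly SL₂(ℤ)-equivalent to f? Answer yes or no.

D₁ = -1143, D₂ = -1143
f is negative-definite; reduce −f:
−f: translate: b→-3 (≡29 mod 32), so (16,29,31)→(16,-3,18)
−f: reduced (well bottom): (16,-3,18) with a≤c, −a<b≤a
flip sign back: reduced form of f is (-16,3,-18)
g is negative-definite; reduce −g:
−g: translate: b→-9 (≡27 mod 36), so (18,27,26)→(18,-9,17)
−g: flip: (18,-9,17)→(17,9,18)
−g: reduced (well bottom): (17,9,18) with a≤c, −a<b≤a
flip sign back: reduced form of g is (-17,-9,-18)
reduced forms (-16, 3, -18) vs (-17, -9, -18) ⇒ inequivalent

no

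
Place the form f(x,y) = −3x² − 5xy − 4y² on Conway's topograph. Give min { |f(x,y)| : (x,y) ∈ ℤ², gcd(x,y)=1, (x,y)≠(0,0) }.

translate: b→-1 (≡5 mod 6), so (3,5,4)→(3,-1,2)
flip: (3,-1,2)→(2,1,3)
reduced (well bottom): (2,1,3) with a≤c, −a<b≤a
well minimum |f| = |-2| = 2 (negative-definite)

2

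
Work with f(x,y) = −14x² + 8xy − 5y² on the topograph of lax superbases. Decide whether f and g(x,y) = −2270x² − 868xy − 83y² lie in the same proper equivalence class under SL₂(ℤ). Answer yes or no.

D₁ = -216, D₂ = -216
f is negative-definite; reduce −f:
−f: flip: (14,-8,5)→(5,8,14)
−f: translate: b→-2 (≡8 mod 10), so (5,8,14)→(5,-2,11)
−f: reduced (well bottom): (5,-2,11) with a≤c, −a<b≤a
flip sign back: reduced form of f is (-5,2,-11)
g is negative-definite; reduce −g:
−g: flip: (2270,868,83)→(83,-868,2270)
−g: translate: b→-38 (≡-868 mod 166), so (83,-868,2270)→(83,-38,5)
−g: flip: (83,-38,5)→(5,38,83)
−g: translate: b→-2 (≡38 mod 10), so (5,38,83)→(5,-2,11)
−g: reduced (well bottom): (5,-2,11) with a≤c, −a<b≤a
flip sign back: reduced form of g is (-5,2,-11)
reduced forms (-5, 2, -11) vs (-5, 2, -11) ⇒ equivalent

yes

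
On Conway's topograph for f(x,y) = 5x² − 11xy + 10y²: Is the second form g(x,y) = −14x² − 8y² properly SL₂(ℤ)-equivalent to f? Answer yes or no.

D₁ = -79, D₂ = -448
discriminants differ ⇒ not SL₂(ℤ)-equivalent

no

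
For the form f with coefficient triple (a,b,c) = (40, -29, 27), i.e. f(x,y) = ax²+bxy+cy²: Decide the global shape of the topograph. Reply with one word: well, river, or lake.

D = b²−4ac = (-29)² − 4·40·27 = -3479
D < 0 ⇒ definite ⇒ every region one sign ⇒ single well

well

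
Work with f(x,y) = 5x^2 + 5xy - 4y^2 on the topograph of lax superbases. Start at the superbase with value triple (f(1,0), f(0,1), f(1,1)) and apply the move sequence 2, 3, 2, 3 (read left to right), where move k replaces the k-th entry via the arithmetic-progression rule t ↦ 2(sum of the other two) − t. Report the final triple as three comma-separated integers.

start (5,-4,6) = (f(1,0),f(0,1),f(1,1))
replace slot 2: 2·(5+6) − (-4) = 26 → (5,26,6)
replace slot 3: 2·(5+26) − 6 = 56 → (5,26,56)
replace slot 2: 2·(5+56) − 26 = 96 → (5,96,56)
replace slot 3: 2·(5+96) − 56 = 146 → (5,96,146)

5,96,146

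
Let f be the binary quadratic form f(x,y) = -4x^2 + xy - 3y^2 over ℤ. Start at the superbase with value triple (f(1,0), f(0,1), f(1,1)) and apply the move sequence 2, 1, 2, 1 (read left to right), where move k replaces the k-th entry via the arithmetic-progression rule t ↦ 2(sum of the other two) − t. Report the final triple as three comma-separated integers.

start (-4,-3,-6) = (f(1,0),f(0,1),f(1,1))
replace slot 2: 2·((-4)+(-6)) − (-3) = -17 → (-4,-17,-6)
replace slot 1: 2·((-17)+(-6)) − (-4) = -42 → (-42,-17,-6)
replace slot 2: 2·((-42)+(-6)) − (-17) = -79 → (-42,-79,-6)
replace slot 1: 2·((-79)+(-6)) − (-42) = -128 → (-128,-79,-6)

-128,-79,-6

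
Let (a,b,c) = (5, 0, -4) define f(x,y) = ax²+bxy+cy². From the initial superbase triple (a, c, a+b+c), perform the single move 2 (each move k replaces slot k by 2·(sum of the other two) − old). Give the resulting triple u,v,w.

start (5,-4,1) = (f(1,0),f(0,1),f(1,1))
replace slot 2: 2·(5+1) − (-4) = 16 → (5,16,1)

5,16,1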